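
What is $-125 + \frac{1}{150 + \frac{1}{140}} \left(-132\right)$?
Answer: $- \frac{2643605}{21001} \approx -125.88$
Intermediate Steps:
$-125 + \frac{1}{150 + \frac{1}{140}} \left(-132\right) = -125 + \frac{1}{\frac{21001}{140}} \left(-132\right) = -125 + \frac{140}{21001} \left(-132\right) = -125 - \frac{18480}{21001} = - \frac{2643605}{21001}$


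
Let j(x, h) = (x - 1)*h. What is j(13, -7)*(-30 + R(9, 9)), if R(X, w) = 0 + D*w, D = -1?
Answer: 3276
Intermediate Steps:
j(x, h) = h*(-1 + x) (j(x, h) = (-1 + x)*h = h*(-1 + x))
R(X, w) = -w (R(X, w) = 0 - w = -w)
j(13, -7)*(-30 + R(9, 9)) = (-7*(-1 + 13))*(-30 - 1*9) = (-7*12)*(-30 - 9) = -84*(-39) = 3276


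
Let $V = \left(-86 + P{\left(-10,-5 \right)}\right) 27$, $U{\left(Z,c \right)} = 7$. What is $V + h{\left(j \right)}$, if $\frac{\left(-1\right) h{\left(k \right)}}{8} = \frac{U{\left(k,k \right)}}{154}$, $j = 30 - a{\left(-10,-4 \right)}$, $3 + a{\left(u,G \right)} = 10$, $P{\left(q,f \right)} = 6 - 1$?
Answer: $- \frac{24061}{11} \approx -2187.4$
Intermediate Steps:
$P{\left(q,f \right)} = 5$
$a{\left(u,G \right)} = 7$ ($a{\left(u,G \right)} = -3 + 10 = 7$)
$j = 23$ ($j = 30 - 7 = 23$)
$h{\left(k \right)} = - \frac{4}{11}$ ($h{\left(k \right)} = - 8 \cdot \frac{7}{154} = - 8 \cdot 7 \cdot \frac{1}{154} = \left(-8\right) \frac{1}{22} = - \frac{4}{11}$)
$V = -2187$ ($V = \left(-86 + 5\right) 27 = \left(-81\right) 27 = -2187$)
$V + h{\left(j \right)} = -2187 - \frac{4}{11} = - \frac{24061}{11}$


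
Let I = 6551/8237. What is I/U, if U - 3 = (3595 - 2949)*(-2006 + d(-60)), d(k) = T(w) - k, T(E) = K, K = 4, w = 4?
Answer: -6551/10333555373 ≈ -6.3395e-7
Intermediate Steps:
T(E) = 4
d(k) = 4 - k
I = 6551/8237 (I = 6551*(1/8237) = 6551/8237 ≈ 0.79531)
U = -1254529 (U = 3 + (3595 - 2949)*(-2006 + (4 - 1*(-60))) = 3 + 646*(-2006 + (4 + 60)) = 3 + 646*(-2006 + 64) = 3 + 646*(-1942) = 3 - 1254532 = -1254529)
I/U = (6551/8237)/(-1254529) = (6551/8237)*(-1/1254529) = -6551/10333555373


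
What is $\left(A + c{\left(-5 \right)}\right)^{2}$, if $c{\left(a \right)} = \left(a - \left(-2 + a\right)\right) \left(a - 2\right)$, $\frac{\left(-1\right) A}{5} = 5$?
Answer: $1521$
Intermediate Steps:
$A = -25$ ($A = \left(-5\right) 5 = -25$)
$c{\left(a \right)} = -4 + 2 a$ ($c{\left(a \right)} = 2 \left(-2 + a\right) = -4 + 2 a$)
$\left(A + c{\left(-5 \right)}\right)^{2} = \left(-25 + \left(-4 + 2 \left(-5\right)\right)\right)^{2} = \left(-25 - 14\right)^{2} = \left(-39\right)^{2} = 1521$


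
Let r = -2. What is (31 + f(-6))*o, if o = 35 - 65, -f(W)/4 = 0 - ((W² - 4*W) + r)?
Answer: -7890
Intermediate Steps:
f(W) = -8 - 16*W + 4*W² (f(W) = -4*(0 - ((W² - 4*W) - 2)) = -4*(0 - (-2 + W² - 4*W)) = -4*(0 + (2 - W² + 4*W)) = -4*(2 - W² + 4*W) = -8 - 16*W + 4*W²)
o = -30
(31 + f(-6))*o = (31 + (-8 - 16*(-6) + 4*(-6)²))*(-30) = (31 + (-8 + 96 + 4*36))*(-30) = (31 + (-8 + 96 + 144))*(-30) = (31 + 232)*(-30) = 263*(-30) = -7890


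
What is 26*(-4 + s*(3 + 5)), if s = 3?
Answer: 520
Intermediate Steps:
26*(-4 + s*(3 + 5)) = 26*(-4 + 3*(3 + 5)) = 26*(-4 + 3*8) = 26*(-4 + 24) = 26*20 = 520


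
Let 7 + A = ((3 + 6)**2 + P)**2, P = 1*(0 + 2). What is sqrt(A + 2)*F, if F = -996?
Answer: -1992*sqrt(1721) ≈ -82638.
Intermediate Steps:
P = 2 (P = 1*2 = 2)
A = 6882 (A = -7 + ((3 + 6)**2 + 2)**2 = -7 + (9**2 + 2)**2 = -7 + (81 + 2)**2 = -7 + 83**2 = -7 + 6889 = 6882)
sqrt(A + 2)*F = sqrt(6882 + 2)*(-996) = sqrt(6884)*(-996) = (2*sqrt(1721))*(-996) = -1992*sqrt(1721)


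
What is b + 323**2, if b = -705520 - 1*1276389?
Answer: -1877580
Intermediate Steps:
b = -1981909 (b = -705520 - 1276389 = -1981909)
b + 323**2 = -1981909 + 323**2 = -1981909 + 104329 = -1877580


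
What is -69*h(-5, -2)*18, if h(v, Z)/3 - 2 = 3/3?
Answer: -11178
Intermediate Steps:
h(v, Z) = 9 (h(v, Z) = 6 + 3*(3/3) = 6 + 3*(3*(⅓)) = 6 + 3*1 = 6 + 3 = 9)
-69*h(-5, -2)*18 = -69*9*18 = -621*18 = -11178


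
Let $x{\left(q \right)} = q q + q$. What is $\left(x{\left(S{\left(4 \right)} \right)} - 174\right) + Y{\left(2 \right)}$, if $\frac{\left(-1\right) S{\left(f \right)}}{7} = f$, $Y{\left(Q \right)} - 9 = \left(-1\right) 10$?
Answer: $581$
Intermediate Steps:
$Y{\left(Q \right)} = -1$ ($Y{\left(Q \right)} = 9 - 10 = -1$)
$S{\left(f \right)} = - 7 f$
$x{\left(q \right)} = q + q^{2}$ ($x{\left(q \right)} = q^{2} + q = q + q^{2}$)
$\left(x{\left(S{\left(4 \right)} \right)} - 174\right) + Y{\left(2 \right)} = \left(\left(-7\right) 4 \left(1 - 28\right) - 174\right) - 1 = \left(- 28 \left(1 - 28\right) - 174\right) - 1 = \left(\left(-28\right) \left(-27\right) - 174\right) - 1 = \left(756 - 174\right) - 1 = 582 - 1 = 581$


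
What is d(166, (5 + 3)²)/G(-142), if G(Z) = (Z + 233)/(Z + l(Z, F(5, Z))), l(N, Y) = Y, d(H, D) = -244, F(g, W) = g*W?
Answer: 207888/91 ≈ 2284.5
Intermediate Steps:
F(g, W) = W*g
G(Z) = (233 + Z)/(6*Z) (G(Z) = (Z + 233)/(Z + Z*5) = (233 + Z)/(Z + 5*Z) = (233 + Z)/((6*Z)) = (233 + Z)*(1/(6*Z)) = (233 + Z)/(6*Z))
d(166, (5 + 3)²)/G(-142) = -244*(-852/(233 - 142)) = -244/((⅙)*(-1/142)*91) = -244/(-91/852) = -244*(-852/91) = 207888/91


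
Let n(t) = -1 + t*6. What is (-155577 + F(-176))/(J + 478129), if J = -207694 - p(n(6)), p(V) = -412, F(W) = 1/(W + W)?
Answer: -54763105/95338144 ≈ -0.57441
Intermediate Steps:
F(W) = 1/(2*W)
n(t) = -1 + 6*t
J = -207282 (J = -207694 - 1*(-412) = -207694 + 412 = -207282)
(-155577 + F(-176))/(J + 478129) = (-155577 + (½)/(-176))/(-207282 + 478129) = (-155577 + (½)*(-1/176))/270847 = (-155577 - 1/352)*(1/270847) = -54763105/352*1/270847 = -54763105/95338144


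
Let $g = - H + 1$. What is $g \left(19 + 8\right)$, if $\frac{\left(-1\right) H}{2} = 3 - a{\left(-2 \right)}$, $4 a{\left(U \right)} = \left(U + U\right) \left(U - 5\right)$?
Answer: $-189$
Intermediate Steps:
$a{\left(U \right)} = \frac{U \left(-5 + U\right)}{2}$ ($a{\left(U \right)} = \frac{\left(U + U\right) \left(U - 5\right)}{4} = \frac{2 U \left(-5 + U\right)}{4} = \frac{U \left(-5 + U\right)}{2}$)
$H = 8$ ($H = - 2 \left(3 - \frac{1}{2} \left(-2\right) \left(-5 - 2\right)\right) = - 2 \left(3 - \frac{1}{2} \left(-2\right) \left(-7\right)\right) = - 2 \left(3 - 7\right) = \left(-2\right) \left(-4\right) = 8$)
$g = -7$ ($g = \left(-1\right) 8 + 1 = -8 + 1 = -7$)
$g \left(19 + 8\right) = - 7 \left(19 + 8\right) = \left(-7\right) 27 = -189$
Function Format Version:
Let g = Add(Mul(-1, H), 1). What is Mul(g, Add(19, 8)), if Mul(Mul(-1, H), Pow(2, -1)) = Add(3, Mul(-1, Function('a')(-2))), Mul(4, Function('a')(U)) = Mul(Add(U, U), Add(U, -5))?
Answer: -189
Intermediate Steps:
Function('a')(U) = Mul(Rational(1, 2), U, Add(-5, U)) (Function('a')(U) = Mul(Rational(1, 4), Mul(Add(U, U), Add(U, -5))) = Mul(Rational(1, 4), Mul(Mul(2, U), Add(-5, U))) = Mul(Rational(1, 4), Mul(2, U, Add(-5, U))) = Mul(Rational(1, 2), U, Add(-5, U)))
H = 8 (H = Mul(-2, Add(3, Mul(-1, Mul(Rational(1, 2), -2, Add(-5, -2))))) = Mul(-2, Add(3, Mul(-1, Mul(Rational(1, 2), -2, -7)))) = Mul(-2, Add(3, Mul(-1, 7))) = Mul(-2, Add(3, -7)) = Mul(-2, -4) = 8)
g = -7 (g = Add(Mul(-1, 8), 1) = Add(-8, 1) = -7)
Mul(g, Add(19, 8)) = Mul(-7, Add(19, 8)) = Mul(-7, 27) = -189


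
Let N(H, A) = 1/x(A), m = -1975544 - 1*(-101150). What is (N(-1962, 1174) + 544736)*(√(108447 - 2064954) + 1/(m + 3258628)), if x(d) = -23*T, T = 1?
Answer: 12528927/31837382 + 12528927*I*√1956507/23 ≈ 0.39353 + 7.6195e+8*I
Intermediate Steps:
m = -1874394 (m = -1975544 + 101150 = -1874394)
x(d) = -23 (x(d) = -23*1 = -23)
N(H, A) = -1/23 (N(H, A) = 1/(-23) = -1/23)
(N(-1962, 1174) + 544736)*(√(108447 - 2064954) + 1/(m + 3258628)) = (-1/23 + 544736)*(√(108447 - 2064954) + 1/(-1874394 + 3258628)) = 12528927*(√(-1956507) + 1/1384234)/23 = 12528927*(I*√1956507 + 1/1384234)/23 = 12528927*(1/1384234 + I*√1956507)/23 = 12528927/31837382 + 12528927*I*√1956507/23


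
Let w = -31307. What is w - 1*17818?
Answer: -49125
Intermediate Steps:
w - 1*17818 = -31307 - 1*17818 = -31307 - 17818 = -49125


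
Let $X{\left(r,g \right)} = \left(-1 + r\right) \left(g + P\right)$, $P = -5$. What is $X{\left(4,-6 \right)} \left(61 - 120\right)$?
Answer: $1947$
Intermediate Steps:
$X{\left(r,g \right)} = \left(-1 + r\right) \left(-5 + g\right)$ ($X{\left(r,g \right)} = \left(-1 + r\right) \left(g - 5\right) = \left(-1 + r\right) \left(-5 + g\right)$)
$X{\left(4,-6 \right)} \left(61 - 120\right) = \left(5 - -6 - 20 - 24\right) \left(61 - 120\right) = \left(5 + 6 - 20 - 24\right) \left(-59\right) = \left(-33\right) \left(-59\right) = 1947$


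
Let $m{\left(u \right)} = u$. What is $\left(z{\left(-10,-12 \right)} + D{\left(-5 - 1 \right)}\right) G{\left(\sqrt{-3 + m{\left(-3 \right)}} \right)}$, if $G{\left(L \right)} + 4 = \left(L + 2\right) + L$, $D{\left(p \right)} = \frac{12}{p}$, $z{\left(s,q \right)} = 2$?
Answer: $0$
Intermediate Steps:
$G{\left(L \right)} = -2 + 2 L$ ($G{\left(L \right)} = -4 + \left(\left(L + 2\right) + L\right) = -4 + \left(\left(2 + L\right) + L\right) = -4 + \left(2 + 2 L\right) = -2 + 2 L$)
$\left(z{\left(-10,-12 \right)} + D{\left(-5 - 1 \right)}\right) G{\left(\sqrt{-3 + m{\left(-3 \right)}} \right)} = \left(2 + \frac{12}{-5 - 1}\right) \left(-2 + 2 \sqrt{-3 - 3}\right) = \left(2 + \frac{12}{-6}\right) \left(-2 + 2 \sqrt{-6}\right) = \left(2 + 12 \left(- \frac{1}{6}\right)\right) \left(-2 + 2 i \sqrt{6}\right) = \left(2 - 2\right) \left(-2 + 2 i \sqrt{6}\right) = 0 \left(-2 + 2 i \sqrt{6}\right) = 0$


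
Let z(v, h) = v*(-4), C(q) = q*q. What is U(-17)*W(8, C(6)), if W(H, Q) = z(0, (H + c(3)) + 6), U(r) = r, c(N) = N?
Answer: 0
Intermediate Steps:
C(q) = q²
z(v, h) = -4*v
W(H, Q) = 0 (W(H, Q) = -4*0 = 0)
U(-17)*W(8, C(6)) = -17*0 = 0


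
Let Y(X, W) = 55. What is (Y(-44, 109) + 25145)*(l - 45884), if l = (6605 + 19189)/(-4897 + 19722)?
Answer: -685646142048/593 ≈ -1.1562e+9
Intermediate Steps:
l = 25794/14825 ≈ 1.7399
(Y(-44, 109) + 25145)*(l - 45884) = (55 + 25145)*(25794/14825 - 45884) = 25200*(-680204506/14825) = -685646142048/593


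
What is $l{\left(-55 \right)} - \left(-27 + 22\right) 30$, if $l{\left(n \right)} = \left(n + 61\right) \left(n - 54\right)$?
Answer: $-504$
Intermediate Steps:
$l{\left(n \right)} = \left(-54 + n\right) \left(61 + n\right)$ ($l{\left(n \right)} = \left(61 + n\right) \left(-54 + n\right) = \left(-54 + n\right) \left(61 + n\right)$)
$l{\left(-55 \right)} - \left(-27 + 22\right) 30 = \left(-3294 + \left(-55\right)^{2} + 7 \left(-55\right)\right) - \left(-27 + 22\right) 30 = \left(-3294 + 3025 - 385\right) - \left(-5\right) 30 = -654 - -150 = -654 + 150 = -504$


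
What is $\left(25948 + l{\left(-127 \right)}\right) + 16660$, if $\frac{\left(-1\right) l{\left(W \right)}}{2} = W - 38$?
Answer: $42938$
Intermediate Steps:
$l{\left(W \right)} = 76 - 2 W$ ($l{\left(W \right)} = - 2 \left(W - 38\right) = - 2 \left(-38 + W\right) = 76 - 2 W$)
$\left(25948 + l{\left(-127 \right)}\right) + 16660 = \left(25948 + \left(76 - -254\right)\right) + 16660 = \left(25948 + \left(76 + 254\right)\right) + 16660 = \left(25948 + 330\right) + 16660 = 26278 + 16660 = 42938$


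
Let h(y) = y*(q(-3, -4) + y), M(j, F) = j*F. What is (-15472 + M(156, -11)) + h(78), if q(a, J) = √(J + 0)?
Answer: -11104 + 156*I ≈ -11104.0 + 156.0*I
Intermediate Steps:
M(j, F) = F*j
q(a, J) = √J
h(y) = y*(y + 2*I) (h(y) = y*(√(-4) + y) = y*(2*I + y) = y*(y + 2*I))
(-15472 + M(156, -11)) + h(78) = (-15472 - 11*156) + 78*(78 + 2*I) = (-15472 - 1716) + (6084 + 156*I) = -17188 + (6084 + 156*I) = -11104 + 156*I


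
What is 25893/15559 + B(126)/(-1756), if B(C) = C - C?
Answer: 25893/15559 ≈ 1.6642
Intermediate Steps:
B(C) = 0
25893/15559 + B(126)/(-1756) = 25893/15559 + 0/(-1756) = 25893*(1/15559) + 0*(-1/1756) = 25893/15559 + 0 = 25893/15559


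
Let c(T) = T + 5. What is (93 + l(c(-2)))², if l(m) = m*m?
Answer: 10404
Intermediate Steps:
c(T) = 5 + T
l(m) = m²
(93 + l(c(-2)))² = (93 + (5 - 2)²)² = (93 + 3²)² = (93 + 9)² = 102² = 10404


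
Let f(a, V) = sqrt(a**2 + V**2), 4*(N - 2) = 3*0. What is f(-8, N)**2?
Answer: 68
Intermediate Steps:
N = 2 (N = 2 + (3*0)/4 = 2 + (1/4)*0 = 2 + 0 = 2)
f(a, V) = sqrt(V**2 + a**2)
f(-8, N)**2 = (sqrt(2**2 + (-8)**2))**2 = (sqrt(4 + 64))**2 = (sqrt(68))**2 = (2*sqrt(17))**2 = 68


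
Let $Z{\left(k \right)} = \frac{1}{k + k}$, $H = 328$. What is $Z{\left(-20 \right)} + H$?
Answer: $\frac{13119}{40} \approx 327.98$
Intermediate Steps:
$Z{\left(k \right)} = \frac{1}{2 k}$
$Z{\left(-20 \right)} + H = \frac{1}{2 \left(-20\right)} + 328 = \frac{1}{2} \left(- \frac{1}{20}\right) + 328 = - \frac{1}{40} + 328 = \frac{13119}{40}$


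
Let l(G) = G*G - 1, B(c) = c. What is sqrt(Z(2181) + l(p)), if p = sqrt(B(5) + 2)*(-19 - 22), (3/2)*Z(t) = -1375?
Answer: 2*sqrt(24411)/3 ≈ 104.16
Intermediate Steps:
Z(t) = -2750/3 (Z(t) = (2/3)*(-1375) = -2750/3)
p = -41*sqrt(7) (p = sqrt(5 + 2)*(-19 - 22) = sqrt(7)*(-41) = -41*sqrt(7) ≈ -108.48)
l(G) = -1 + G**2 (l(G) = G**2 - 1 = -1 + G**2)
sqrt(Z(2181) + l(p)) = sqrt(-2750/3 + (-1 + (-41*sqrt(7))**2)) = sqrt(-2750/3 + (-1 + 11767)) = sqrt(-2750/3 + 11766) = sqrt(32548/3) = 2*sqrt(24411)/3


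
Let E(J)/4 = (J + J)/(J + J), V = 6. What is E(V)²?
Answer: 16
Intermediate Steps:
E(J) = 4 (E(J) = 4*((J + J)/(J + J)) = 4*((2*J)/((2*J))) = 4*((2*J)*(1/(2*J))) = 4*1 = 4)
E(V)² = 4² = 16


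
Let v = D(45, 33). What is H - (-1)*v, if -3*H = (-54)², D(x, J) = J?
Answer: -939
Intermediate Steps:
v = 33
H = -972 (H = -⅓*(-54)² = -⅓*2916 = -972)
H - (-1)*v = -972 - (-1)*33 = -972 - 1*(-33) = -972 + 33 = -939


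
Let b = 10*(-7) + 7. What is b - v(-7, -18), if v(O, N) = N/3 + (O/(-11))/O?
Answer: -626/11 ≈ -56.909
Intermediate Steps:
v(O, N) = -1/11 + N/3 (v(O, N) = N*(⅓) + (O*(-1/11))/O = N/3 + (-O/11)/O = N/3 - 1/11 = -1/11 + N/3)
b = -63 (b = -70 + 7 = -63)
b - v(-7, -18) = -63 - (-1/11 + (⅓)*(-18)) = -63 - (-1/11 - 6) = -63 - 1*(-67/11) = -63 + 67/11 = -626/11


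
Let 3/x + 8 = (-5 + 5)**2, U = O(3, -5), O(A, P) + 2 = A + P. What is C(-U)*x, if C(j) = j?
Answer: -3/2 ≈ -1.5000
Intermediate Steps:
O(A, P) = -2 + A + P (O(A, P) = -2 + (A + P) = -2 + A + P)
U = -4 (U = -2 + 3 - 5 = -4)
x = -3/8 (x = 3/(-8 + (-5 + 5)**2) = 3/(-8 + 0**2) = 3/(-8 + 0) = 3/(-8) = 3*(-1/8) = -3/8 ≈ -0.37500)
C(-U)*x = -1*(-4)*(-3/8) = 4*(-3/8) = -3/2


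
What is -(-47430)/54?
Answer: 2635/3 ≈ 878.33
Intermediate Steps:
-(-47430)/54 = -102*(-155/18) = 2635/3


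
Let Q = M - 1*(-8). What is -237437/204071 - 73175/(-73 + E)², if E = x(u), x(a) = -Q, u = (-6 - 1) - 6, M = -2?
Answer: -16414739742/1273607111 ≈ -12.888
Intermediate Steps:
u = -13 (u = -7 - 6 = -13)
Q = 6 (Q = -2 - 1*(-8) = -2 + 8 = 6)
x(a) = -6 (x(a) = -1*6 = -6)
E = -6
-237437/204071 - 73175/(-73 + E)² = -237437/204071 - 73175/(-73 - 6)² = -237437*1/204071 - 73175/((-79)²) = -237437/204071 - 73175/6241 = -16414739742/1273607111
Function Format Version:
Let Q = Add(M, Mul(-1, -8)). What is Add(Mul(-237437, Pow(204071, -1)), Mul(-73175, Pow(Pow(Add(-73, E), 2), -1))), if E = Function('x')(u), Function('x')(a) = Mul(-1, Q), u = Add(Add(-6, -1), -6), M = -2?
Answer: Rational(-16414739742, 1273607111) ≈ -12.888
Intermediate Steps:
u = -13 (u = Add(-7, -6) = -13)
Q = 6 (Q = Add(-2, Mul(-1, -8)) = Add(-2, 8) = 6)
Function('x')(a) = -6 (Function('x')(a) = Mul(-1, 6) = -6)
E = -6
Add(Mul(-237437, Pow(204071, -1)), Mul(-73175, Pow(Pow(Add(-73, E), 2), -1))) = Add(Mul(-237437, Pow(204071, -1)), Mul(-73175, Pow(Pow(Add(-73, -6), 2), -1))) = Add(Mul(-237437, Rational(1, 204071)), Mul(-73175, Pow(Pow(-79, 2), -1))) = Add(Rational(-237437, 204071), Mul(-73175, Pow(6241, -1))) = Add(Rational(-237437, 204071), Mul(-73175, Rational(1, 6241))) = Add(Rational(-237437, 204071), Rational(-73175, 6241)) = Rational(-16414739742, 1273607111)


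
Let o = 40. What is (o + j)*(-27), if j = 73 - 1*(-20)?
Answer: -3591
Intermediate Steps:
j = 93 (j = 73 + 20 = 93)
(o + j)*(-27) = (40 + 93)*(-27) = 133*(-27) = -3591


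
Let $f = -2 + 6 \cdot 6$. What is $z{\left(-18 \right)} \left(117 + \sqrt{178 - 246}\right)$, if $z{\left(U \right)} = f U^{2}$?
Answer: $1288872 + 22032 i \sqrt{17} \approx 1.2889 \cdot 10^{6} + 90840.0 i$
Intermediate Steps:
$f = 34$ ($f = -2 + 36 = 34$)
$z{\left(U \right)} = 34 U^{2}$
$z{\left(-18 \right)} \left(117 + \sqrt{178 - 246}\right) = 34 \left(-18\right)^{2} \left(117 + \sqrt{178 - 246}\right) = 34 \cdot 324 \left(117 + \sqrt{-68}\right) = 11016 \left(117 + 2 i \sqrt{17}\right) = 1288872 + 22032 i \sqrt{17}$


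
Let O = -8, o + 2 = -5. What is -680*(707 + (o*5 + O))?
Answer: -451520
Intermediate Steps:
o = -7 (o = -2 - 5 = -7)
-680*(707 + (o*5 + O)) = -680*(707 + (-7*5 - 8)) = -680*(707 + (-35 - 8)) = -680*(707 - 43) = -680*664 = -451520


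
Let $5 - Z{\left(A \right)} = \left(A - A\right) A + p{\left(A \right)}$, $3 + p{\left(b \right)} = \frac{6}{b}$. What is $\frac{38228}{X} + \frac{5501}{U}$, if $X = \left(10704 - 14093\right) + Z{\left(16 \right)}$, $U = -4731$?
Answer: $- \frac{177295655}{14219809} \approx -12.468$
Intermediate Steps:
$p{\left(b \right)} = -3 + \frac{6}{b}$
$Z{\left(A \right)} = 8 - \frac{6}{A}$ ($Z{\left(A \right)} = 5 - \left(\left(A - A\right) A - \left(3 - \frac{6}{A}\right)\right) = 5 - \left(0 A - \left(3 - \frac{6}{A}\right)\right) = 5 - \left(0 - \left(3 - \frac{6}{A}\right)\right) = 5 - \left(-3 + \frac{6}{A}\right) = 5 + \left(3 - \frac{6}{A}\right) = 8 - \frac{6}{A}$)
$X = - \frac{27051}{8}$ ($X = \left(10704 - 14093\right) + \left(8 - \frac{6}{16}\right) = -3389 + \left(8 - \frac{3}{8}\right) = -3389 + \frac{61}{8} = - \frac{27051}{8} \approx -3381.4$)
$\frac{38228}{X} + \frac{5501}{U} = \frac{38228}{- \frac{27051}{8}} + \frac{5501}{-4731} = 38228 \left(- \frac{8}{27051}\right) + 5501 \left(- \frac{1}{4731}\right) = - \frac{305824}{27051} - \frac{5501}{4731} = - \frac{177295655}{14219809}$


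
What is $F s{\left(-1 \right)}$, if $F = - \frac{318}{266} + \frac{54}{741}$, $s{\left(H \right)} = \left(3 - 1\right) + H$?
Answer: $- \frac{1941}{1729} \approx -1.1226$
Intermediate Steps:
$s{\left(H \right)} = 2 + H$
$F = - \frac{1941}{1729}$ ($F = \left(-318\right) \frac{1}{266} + 54 \cdot \frac{1}{741} = - \frac{159}{133} + \frac{18}{247} = - \frac{1941}{1729} \approx -1.1226$)
$F s{\left(-1 \right)} = - \frac{1941 \left(2 - 1\right)}{1729} = \left(- \frac{1941}{1729}\right) 1 = - \frac{1941}{1729}$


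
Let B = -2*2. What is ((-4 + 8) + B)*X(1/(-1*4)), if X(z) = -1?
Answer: 0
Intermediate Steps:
B = -4
((-4 + 8) + B)*X(1/(-1*4)) = ((-4 + 8) - 4)*(-1) = (4 - 4)*(-1) = 0*(-1) = 0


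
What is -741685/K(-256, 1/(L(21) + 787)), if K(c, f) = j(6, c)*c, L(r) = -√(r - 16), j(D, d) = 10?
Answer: 148337/512 ≈ 289.72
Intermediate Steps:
L(r) = -√(-16 + r)
K(c, f) = 10*c
-741685/K(-256, 1/(L(21) + 787)) = -741685/(10*(-256)) = -741685/(-2560) = -741685*(-1/2560) = 148337/512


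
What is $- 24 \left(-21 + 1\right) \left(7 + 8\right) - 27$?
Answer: $7173$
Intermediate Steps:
$- 24 \left(-21 + 1\right) \left(7 + 8\right) - 27 = - 24 \left(\left(-20\right) 15\right) - 27 = \left(-24\right) \left(-300\right) - 27 = 7200 - 27 = 7173$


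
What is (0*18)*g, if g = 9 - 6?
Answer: 0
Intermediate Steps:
g = 3
(0*18)*g = (0*18)*3 = 0*3 = 0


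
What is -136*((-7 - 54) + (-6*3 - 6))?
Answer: 11560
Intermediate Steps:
-136*((-7 - 54) + (-6*3 - 6)) = -136*(-61 + (-18 - 6)) = -136*(-61 - 24) = -136*(-85) = 11560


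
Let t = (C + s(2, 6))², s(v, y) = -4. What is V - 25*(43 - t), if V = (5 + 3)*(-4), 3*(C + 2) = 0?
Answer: -207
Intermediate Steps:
C = -2 (C = -2 + (⅓)*0 = -2 + 0 = -2)
V = -32 (V = 8*(-4) = -32)
t = 36 (t = (-2 - 4)² = (-6)² = 36)
V - 25*(43 - t) = -32 - 25*(43 - 1*36) = -32 - 25*(43 - 36) = -32 - 25*7 = -32 - 175 = -207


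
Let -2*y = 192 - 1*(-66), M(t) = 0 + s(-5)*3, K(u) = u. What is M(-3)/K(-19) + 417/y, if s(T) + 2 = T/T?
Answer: -2512/817 ≈ -3.0747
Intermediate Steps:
s(T) = -1 (s(T) = -2 + T/T = -2 + 1 = -1)
M(t) = -3 (M(t) = 0 - 1*3 = 0 - 3 = -3)
y = -129 (y = -(192 - 1*(-66))/2 = -(192 + 66)/2 = -½*258 = -129)
M(-3)/K(-19) + 417/y = -3/(-19) + 417/(-129) = -3*(-1/19) + 417*(-1/129) = 3/19 - 139/43 = -2512/817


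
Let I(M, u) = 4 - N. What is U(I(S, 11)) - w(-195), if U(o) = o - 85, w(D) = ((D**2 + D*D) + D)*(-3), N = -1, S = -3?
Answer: 227485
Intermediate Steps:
w(D) = -6*D**2 - 3*D (w(D) = ((D**2 + D**2) + D)*(-3) = (2*D**2 + D)*(-3) = (D + 2*D**2)*(-3) = -6*D**2 - 3*D)
I(M, u) = 5 (I(M, u) = 4 - 1*(-1) = 4 + 1 = 5)
U(o) = -85 + o
U(I(S, 11)) - w(-195) = (-85 + 5) - (-3)*(-195)*(1 + 2*(-195)) = -80 - (-3)*(-195)*(1 - 390) = -80 - (-3)*(-195)*(-389) = -80 - 1*(-227565) = -80 + 227565 = 227485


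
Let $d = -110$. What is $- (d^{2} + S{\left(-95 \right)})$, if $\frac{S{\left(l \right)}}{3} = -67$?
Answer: $-11899$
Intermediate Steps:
$S{\left(l \right)} = -201$ ($S{\left(l \right)} = 3 \left(-67\right) = -201$)
$- (d^{2} + S{\left(-95 \right)}) = - (\left(-110\right)^{2} - 201) = - (12100 - 201) = \left(-1\right) 11899 = -11899$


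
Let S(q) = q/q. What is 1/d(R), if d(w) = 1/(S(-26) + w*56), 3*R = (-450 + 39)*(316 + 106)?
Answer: -3237583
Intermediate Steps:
S(q) = 1
R = -57814 (R = ((-450 + 39)*(316 + 106))/3 = (-411*422)/3 = (⅓)*(-173442) = -57814)
d(w) = 1/(1 + 56*w) (d(w) = 1/(1 + w*56) = 1/(1 + 56*w))
1/d(R) = 1/(1/(1 + 56*(-57814))) = 1/(1/(1 - 3237584)) = 1/(1/(-3237583)) = 1/(-1/3237583) = -3237583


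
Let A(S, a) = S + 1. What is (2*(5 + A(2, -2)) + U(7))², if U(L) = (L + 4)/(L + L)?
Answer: 55225/196 ≈ 281.76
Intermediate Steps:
A(S, a) = 1 + S
U(L) = (4 + L)/(2*L) (U(L) = (4 + L)/((2*L)) = (4 + L)*(1/(2*L)) = (4 + L)/(2*L))
(2*(5 + A(2, -2)) + U(7))² = (2*(5 + (1 + 2)) + (½)*(4 + 7)/7)² = (2*(5 + 3) + (½)*(⅐)*11)² = (2*8 + 11/14)² = (16 + 11/14)² = (235/14)² = 55225/196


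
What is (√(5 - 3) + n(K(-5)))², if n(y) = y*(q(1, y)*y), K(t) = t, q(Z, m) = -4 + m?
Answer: (225 - √2)² ≈ 49991.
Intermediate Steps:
n(y) = y²*(-4 + y) (n(y) = y*((-4 + y)*y) = y*(y*(-4 + y)) = y²*(-4 + y))
(√(5 - 3) + n(K(-5)))² = (√(5 - 3) + (-5)²*(-4 - 5))² = (√2 + 25*(-9))² = (√2 - 225)² = (-225 + √2)²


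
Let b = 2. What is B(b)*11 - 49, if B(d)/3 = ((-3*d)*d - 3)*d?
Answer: -1039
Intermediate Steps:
B(d) = 3*d*(-3 - 3*d²) (B(d) = 3*(((-3*d)*d - 3)*d) = 3*((-3*d² - 3)*d) = 3*((-3 - 3*d²)*d) = 3*(d*(-3 - 3*d²)) = 3*d*(-3 - 3*d²))
B(b)*11 - 49 = -9*2*(1 + 2²)*11 - 49 = -9*2*(1 + 4)*11 - 49 = -9*2*5*11 - 49 = -90*11 - 49 = -990 - 49 = -1039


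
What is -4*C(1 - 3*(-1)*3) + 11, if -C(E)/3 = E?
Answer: 131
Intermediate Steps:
C(E) = -3*E
-4*C(1 - 3*(-1)*3) + 11 = -(-12)*(1 - 3*(-1)*3) + 11 = -(-12)*(1 + 3*3) + 11 = -(-12)*(1 + 9) + 11 = -(-12)*10 + 11 = -4*(-30) + 11 = 120 + 11 = 131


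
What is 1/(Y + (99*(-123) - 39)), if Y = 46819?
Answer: 1/34603 ≈ 2.8899e-5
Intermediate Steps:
1/(Y + (99*(-123) - 39)) = 1/(46819 + (99*(-123) - 39)) = 1/(46819 + (-12177 - 39)) = 1/(46819 - 12216) = 1/34603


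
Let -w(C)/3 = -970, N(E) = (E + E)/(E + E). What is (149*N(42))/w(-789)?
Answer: 149/2910 ≈ 0.051203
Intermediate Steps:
N(E) = 1 (N(E) = (2*E)/((2*E)) = (2*E)*(1/(2*E)) = 1)
w(C) = 2910 (w(C) = -3*(-970) = 2910)
(149*N(42))/w(-789) = (149*1)/2910 = 149*(1/2910) = 149/2910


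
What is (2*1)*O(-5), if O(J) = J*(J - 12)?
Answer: 170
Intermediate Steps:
O(J) = J*(-12 + J)
(2*1)*O(-5) = (2*1)*(-5*(-12 - 5)) = 2*(-5*(-17)) = 2*85 = 170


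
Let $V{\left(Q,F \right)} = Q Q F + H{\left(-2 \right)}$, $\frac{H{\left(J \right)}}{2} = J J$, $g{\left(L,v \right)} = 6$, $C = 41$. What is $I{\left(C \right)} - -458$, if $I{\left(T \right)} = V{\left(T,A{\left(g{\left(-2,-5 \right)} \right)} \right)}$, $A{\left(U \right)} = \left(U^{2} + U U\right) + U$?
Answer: $131584$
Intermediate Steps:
$H{\left(J \right)} = 2 J^{2}$ ($H{\left(J \right)} = 2 J J = 2 J^{2}$)
$A{\left(U \right)} = U + 2 U^{2}$ ($A{\left(U \right)} = \left(U^{2} + U^{2}\right) + U = 2 U^{2} + U = U + 2 U^{2}$)
$V{\left(Q,F \right)} = 8 + F Q^{2}$ ($V{\left(Q,F \right)} = Q Q F + 2 \left(-2\right)^{2} = Q^{2} F + 2 \cdot 4 = F Q^{2} + 8 = 8 + F Q^{2}$)
$I{\left(T \right)} = 8 + 78 T^{2}$ ($I{\left(T \right)} = 8 + 6 \left(1 + 2 \cdot 6\right) T^{2} = 8 + 6 \left(1 + 12\right) T^{2} = 8 + 6 \cdot 13 T^{2} = 8 + 78 T^{2}$)
$I{\left(C \right)} - -458 = \left(8 + 78 \cdot 41^{2}\right) - -458 = \left(8 + 78 \cdot 1681\right) + 458 = \left(8 + 131118\right) + 458 = 131126 + 458 = 131584$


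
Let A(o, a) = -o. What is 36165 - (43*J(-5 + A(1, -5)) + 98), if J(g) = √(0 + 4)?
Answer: 35981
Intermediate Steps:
J(g) = 2 (J(g) = √4 = 2)
36165 - (43*J(-5 + A(1, -5)) + 98) = 36165 - (43*2 + 98) = 36165 - (86 + 98) = 36165 - 1*184 = 36165 - 184 = 35981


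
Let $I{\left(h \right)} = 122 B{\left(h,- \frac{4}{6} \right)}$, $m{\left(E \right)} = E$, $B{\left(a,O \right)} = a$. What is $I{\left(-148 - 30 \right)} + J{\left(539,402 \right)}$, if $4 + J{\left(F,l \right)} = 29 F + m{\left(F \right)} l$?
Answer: $210589$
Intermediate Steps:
$I{\left(h \right)} = 122 h$
$J{\left(F,l \right)} = -4 + 29 F + F l$ ($J{\left(F,l \right)} = -4 + \left(29 F + F l\right) = -4 + 29 F + F l$)
$I{\left(-148 - 30 \right)} + J{\left(539,402 \right)} = 122 \left(-148 - 30\right) + \left(-4 + 29 \cdot 539 + 539 \cdot 402\right) = 122 \left(-178\right) + \left(-4 + 15631 + 216678\right) = -21716 + 232305 = 210589$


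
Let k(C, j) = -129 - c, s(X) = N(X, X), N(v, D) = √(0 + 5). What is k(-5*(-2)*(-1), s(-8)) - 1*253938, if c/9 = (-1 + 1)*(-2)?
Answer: -254067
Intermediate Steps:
N(v, D) = √5
c = 0 (c = 9*((-1 + 1)*(-2)) = 9*(0*(-2)) = 9*0 = 0)
s(X) = √5
k(C, j) = -129 (k(C, j) = -129 - 1*0 = -129 + 0 = -129)
k(-5*(-2)*(-1), s(-8)) - 1*253938 = -129 - 1*253938 = -129 - 253938 = -254067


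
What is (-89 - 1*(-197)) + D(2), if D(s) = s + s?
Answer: 112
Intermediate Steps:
D(s) = 2*s
(-89 - 1*(-197)) + D(2) = (-89 - 1*(-197)) + 2*2 = (-89 + 197) + 4 = 108 + 4 = 112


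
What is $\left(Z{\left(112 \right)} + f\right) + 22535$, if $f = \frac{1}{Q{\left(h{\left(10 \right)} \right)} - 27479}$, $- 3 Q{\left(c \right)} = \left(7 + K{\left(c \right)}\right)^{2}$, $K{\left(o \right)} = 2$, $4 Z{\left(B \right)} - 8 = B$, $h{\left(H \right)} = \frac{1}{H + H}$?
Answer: $\frac{620672889}{27506} \approx 22565.0$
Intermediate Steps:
$h{\left(H \right)} = \frac{1}{2 H}$
$Z{\left(B \right)} = 2 + \frac{B}{4}$
$Q{\left(c \right)} = -27$ ($Q{\left(c \right)} = - \frac{\left(7 + 2\right)^{2}}{3} = - \frac{9^{2}}{3} = \left(- \frac{1}{3}\right) 81 = -27$)
$f = - \frac{1}{27506}$ ($f = \frac{1}{-27 - 27479} = \frac{1}{-27506} = - \frac{1}{27506} \approx -3.6356 \cdot 10^{-5}$)
$\left(Z{\left(112 \right)} + f\right) + 22535 = \left(\left(2 + \frac{1}{4} \cdot 112\right) - \frac{1}{27506}\right) + 22535 = \left(\left(2 + 28\right) - \frac{1}{27506}\right) + 22535 = \left(30 - \frac{1}{27506}\right) + 22535 = \frac{825179}{27506} + 22535 = \frac{620672889}{27506}$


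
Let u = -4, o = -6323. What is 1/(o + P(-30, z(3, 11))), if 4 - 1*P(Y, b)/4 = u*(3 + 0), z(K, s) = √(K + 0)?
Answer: -1/6259 ≈ -0.00015977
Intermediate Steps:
z(K, s) = √K
P(Y, b) = 64 (P(Y, b) = 16 - (-16)*(3 + 0) = 16 - (-16)*3 = 16 - 4*(-12) = 16 + 48 = 64)
1/(o + P(-30, z(3, 11))) = 1/(-6323 + 64) = 1/(-6259) = -1/6259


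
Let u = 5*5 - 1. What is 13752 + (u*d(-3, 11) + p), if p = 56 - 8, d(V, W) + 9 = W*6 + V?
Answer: 15096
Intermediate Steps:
d(V, W) = -9 + V + 6*W (d(V, W) = -9 + (W*6 + V) = -9 + (6*W + V) = -9 + (V + 6*W) = -9 + V + 6*W)
u = 24 (u = 25 - 1 = 24)
p = 48
13752 + (u*d(-3, 11) + p) = 13752 + (24*(-9 - 3 + 6*11) + 48) = 13752 + (24*(-9 - 3 + 66) + 48) = 13752 + (24*54 + 48) = 13752 + (1296 + 48) = 13752 + 1344 = 15096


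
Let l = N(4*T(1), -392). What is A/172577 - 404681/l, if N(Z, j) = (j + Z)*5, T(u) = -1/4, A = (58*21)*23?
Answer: 69893680447/339113805 ≈ 206.11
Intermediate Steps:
A = 28014 (A = 1218*23 = 28014)
T(u) = -¼ (T(u) = -1*¼ = -¼)
N(Z, j) = 5*Z + 5*j (N(Z, j) = (Z + j)*5 = 5*Z + 5*j)
l = -1965 (l = 5*(4*(-¼)) + 5*(-392) = 5*(-1) - 1960 = -5 - 1960 = -1965)
A/172577 - 404681/l = 28014/172577 - 404681/(-1965) = 28014*(1/172577) - 404681*(-1/1965) = 28014/172577 + 404681/1965 = 69893680447/339113805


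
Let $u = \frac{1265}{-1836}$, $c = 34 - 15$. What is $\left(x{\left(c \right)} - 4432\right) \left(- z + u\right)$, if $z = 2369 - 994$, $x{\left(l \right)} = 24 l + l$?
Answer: $\frac{3331484035}{612} \approx 5.4436 \cdot 10^{6}$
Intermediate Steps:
$c = 19$
$x{\left(l \right)} = 25 l$
$z = 1375$
$u = - \frac{1265}{1836}$ ($u = 1265 \left(- \frac{1}{1836}\right) = - \frac{1265}{1836} \approx -0.689$)
$\left(x{\left(c \right)} - 4432\right) \left(- z + u\right) = \left(25 \cdot 19 - 4432\right) \left(\left(-1\right) 1375 - \frac{1265}{1836}\right) = \left(475 - 4432\right) \left(-1375 - \frac{1265}{1836}\right) = \left(-3957\right) \left(- \frac{2525765}{1836}\right) = \frac{3331484035}{612}$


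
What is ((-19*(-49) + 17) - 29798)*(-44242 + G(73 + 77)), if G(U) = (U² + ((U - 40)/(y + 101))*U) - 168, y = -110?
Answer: 2054985500/3 ≈ 6.8500e+8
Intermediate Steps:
G(U) = -168 + U² + U*(40/9 - U/9) (G(U) = (U² + ((U - 40)/(-110 + 101))*U) - 168 = (U² + ((-40 + U)/(-9))*U) - 168 = (U² + ((-40 + U)*(-⅑))*U) - 168 = (U² + (40/9 - U/9)*U) - 168 = (U² + U*(40/9 - U/9)) - 168 = -168 + U² + U*(40/9 - U/9))
((-19*(-49) + 17) - 29798)*(-44242 + G(73 + 77)) = ((-19*(-49) + 17) - 29798)*(-44242 + (-168 + 8*(73 + 77)²/9 + 40*(73 + 77)/9)) = ((931 + 17) - 29798)*(-44242 + (-168 + (8/9)*150² + (40/9)*150)) = (948 - 29798)*(-44242 + (-168 + (8/9)*22500 + 2000/3)) = -28850*(-44242 + (-168 + 20000 + 2000/3)) = -28850*(-44242 + 61496/3) = -28850*(-71230/3) = 2054985500/3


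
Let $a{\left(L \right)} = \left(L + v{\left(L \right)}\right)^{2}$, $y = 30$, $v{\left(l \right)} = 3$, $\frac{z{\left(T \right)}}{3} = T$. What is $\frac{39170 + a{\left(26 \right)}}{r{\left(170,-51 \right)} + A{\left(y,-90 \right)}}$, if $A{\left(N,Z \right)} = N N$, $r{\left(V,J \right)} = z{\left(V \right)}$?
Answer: $\frac{13337}{470} \approx 28.377$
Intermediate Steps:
$z{\left(T \right)} = 3 T$
$r{\left(V,J \right)} = 3 V$
$A{\left(N,Z \right)} = N^{2}$
$a{\left(L \right)} = \left(3 + L\right)^{2}$ ($a{\left(L \right)} = \left(L + 3\right)^{2} = \left(3 + L\right)^{2}$)
$\frac{39170 + a{\left(26 \right)}}{r{\left(170,-51 \right)} + A{\left(y,-90 \right)}} = \frac{39170 + \left(3 + 26\right)^{2}}{3 \cdot 170 + 30^{2}} = \frac{39170 + 29^{2}}{510 + 900} = \frac{39170 + 841}{1410} = 40011 \cdot \frac{1}{1410} = \frac{13337}{470}$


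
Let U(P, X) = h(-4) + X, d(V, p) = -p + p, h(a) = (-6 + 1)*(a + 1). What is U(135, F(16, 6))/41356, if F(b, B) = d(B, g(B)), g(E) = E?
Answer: 15/41356 ≈ 0.00036270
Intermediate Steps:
h(a) = -5 - 5*a (h(a) = -5*(1 + a) = -5 - 5*a)
d(V, p) = 0
F(b, B) = 0
U(P, X) = 15 + X (U(P, X) = (-5 - 5*(-4)) + X = (-5 + 20) + X = 15 + X)
U(135, F(16, 6))/41356 = (15 + 0)/41356 = 15*(1/41356) = 15/41356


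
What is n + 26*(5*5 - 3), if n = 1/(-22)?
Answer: 12583/22 ≈ 571.95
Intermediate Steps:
n = -1/22 ≈ -0.045455
n + 26*(5*5 - 3) = -1/22 + 26*(5*5 - 3) = -1/22 + 26*(25 - 3) = -1/22 + 26*22 = -1/22 + 572 = 12583/22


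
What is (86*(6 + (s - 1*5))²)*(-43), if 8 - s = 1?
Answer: -236672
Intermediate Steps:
s = 7 (s = 8 - 1*1 = 8 - 1 = 7)
(86*(6 + (s - 1*5))²)*(-43) = (86*(6 + (7 - 1*5))²)*(-43) = (86*(6 + (7 - 5))²)*(-43) = (86*(6 + 2)²)*(-43) = (86*8²)*(-43) = (86*64)*(-43) = 5504*(-43) = -236672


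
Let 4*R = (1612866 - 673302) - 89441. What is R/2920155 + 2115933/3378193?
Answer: 3941041269457/5637055531380 ≈ 0.69913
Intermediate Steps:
R = 850123/4 (R = ((1612866 - 673302) - 89441)/4 = (939564 - 89441)/4 = (¼)*850123 = 850123/4 ≈ 2.1253e+5)
R/2920155 + 2115933/3378193 = (850123/4)/2920155 + 2115933/3378193 = (850123/4)*(1/2920155) + 2115933*(1/3378193) = 850123/11680620 + 2115933/3378193 = 3941041269457/5637055531380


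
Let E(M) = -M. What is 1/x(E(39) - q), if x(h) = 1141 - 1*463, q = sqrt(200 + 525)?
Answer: 1/678 ≈ 0.0014749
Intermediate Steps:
q = 5*sqrt(29) (q = sqrt(725) = 5*sqrt(29) ≈ 26.926)
x(h) = 678 (x(h) = 1141 - 463 = 678)
1/x(E(39) - q) = 1/678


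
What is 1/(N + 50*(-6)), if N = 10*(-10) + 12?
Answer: -1/388 ≈ -0.0025773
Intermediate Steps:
N = -88 (N = -100 + 12 = -88)
1/(N + 50*(-6)) = 1/(-88 + 50*(-6)) = 1/(-88 - 300) = 1/(-388) = -1/388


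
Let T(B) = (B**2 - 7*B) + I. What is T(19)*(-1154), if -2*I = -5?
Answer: -265997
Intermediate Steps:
I = 5/2 (I = -1/2*(-5) = 5/2 ≈ 2.5000)
T(B) = 5/2 + B**2 - 7*B (T(B) = (B**2 - 7*B) + 5/2 = 5/2 + B**2 - 7*B)
T(19)*(-1154) = (5/2 + 19**2 - 7*19)*(-1154) = (5/2 + 361 - 133)*(-1154) = (461/2)*(-1154) = -265997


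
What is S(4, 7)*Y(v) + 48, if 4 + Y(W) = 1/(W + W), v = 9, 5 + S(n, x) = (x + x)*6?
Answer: -4745/18 ≈ -263.61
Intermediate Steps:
S(n, x) = -5 + 12*x (S(n, x) = -5 + (x + x)*6 = -5 + (2*x)*6 = -5 + 12*x)
Y(W) = -4 + 1/(2*W) (Y(W) = -4 + 1/(W + W) = -4 + 1/(2*W))
S(4, 7)*Y(v) + 48 = (-5 + 12*7)*(-4 + (½)/9) + 48 = (-5 + 84)*(-4 + (½)*(⅑)) + 48 = 79*(-4 + 1/18) + 48 = 79*(-71/18) + 48 = -5609/18 + 48 = -4745/18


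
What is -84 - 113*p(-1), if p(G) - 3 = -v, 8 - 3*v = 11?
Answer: -536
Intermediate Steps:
v = -1 (v = 8/3 - ⅓*11 = 8/3 - 11/3 = -1)
p(G) = 4 (p(G) = 3 - 1*(-1) = 3 + 1 = 4)
-84 - 113*p(-1) = -84 - 113*4 = -84 - 452 = -536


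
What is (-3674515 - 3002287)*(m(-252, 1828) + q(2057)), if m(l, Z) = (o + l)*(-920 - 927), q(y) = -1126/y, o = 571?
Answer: 735644658608714/187 ≈ 3.9339e+12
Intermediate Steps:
m(l, Z) = -1054637 - 1847*l (m(l, Z) = (571 + l)*(-920 - 927) = (571 + l)*(-1847) = -1054637 - 1847*l)
(-3674515 - 3002287)*(m(-252, 1828) + q(2057)) = (-3674515 - 3002287)*((-1054637 - 1847*(-252)) - 1126/2057) = -6676802*((-1054637 + 465444) - 1126*1/2057) = -6676802*(-589193 - 1126/2057) = -6676802*(-1211971127/2057) = 735644658608714/187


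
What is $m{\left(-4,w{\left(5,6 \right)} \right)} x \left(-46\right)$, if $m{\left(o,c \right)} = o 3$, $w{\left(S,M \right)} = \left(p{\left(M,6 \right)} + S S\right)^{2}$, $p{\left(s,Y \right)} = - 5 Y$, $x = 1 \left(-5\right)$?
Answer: $-2760$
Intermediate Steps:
$x = -5$
$w{\left(S,M \right)} = \left(-30 + S^{2}\right)^{2}$ ($w{\left(S,M \right)} = \left(\left(-5\right) 6 + S S\right)^{2} = \left(-30 + S^{2}\right)^{2}$)
$m{\left(o,c \right)} = 3 o$
$m{\left(-4,w{\left(5,6 \right)} \right)} x \left(-46\right) = 3 \left(-4\right) \left(-5\right) \left(-46\right) = \left(-12\right) \left(-5\right) \left(-46\right) = 60 \left(-46\right) = -2760$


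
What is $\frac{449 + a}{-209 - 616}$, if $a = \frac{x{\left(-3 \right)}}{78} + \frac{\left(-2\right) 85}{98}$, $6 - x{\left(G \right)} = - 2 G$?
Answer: $- \frac{21916}{40425} \approx -0.54214$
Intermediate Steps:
$x{\left(G \right)} = 6 + 2 G$ ($x{\left(G \right)} = 6 - - 2 G = 6 + 2 G$)
$a = - \frac{85}{49}$ ($a = \frac{6 + 2 \left(-3\right)}{78} + \frac{\left(-2\right) 85}{98} = \left(6 - 6\right) \frac{1}{78} - \frac{85}{49} = 0 \cdot \frac{1}{78} - \frac{85}{49} = 0 - \frac{85}{49} = - \frac{85}{49} \approx -1.7347$)
$\frac{449 + a}{-209 - 616} = \frac{449 - \frac{85}{49}}{-209 - 616} = \frac{21916}{49 \left(-209 - 616\right)} = \frac{21916}{49 \left(-825\right)} = \frac{21916}{49} \left(- \frac{1}{825}\right) = - \frac{21916}{40425}$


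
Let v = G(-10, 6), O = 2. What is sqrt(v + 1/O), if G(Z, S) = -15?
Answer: I*sqrt(58)/2 ≈ 3.8079*I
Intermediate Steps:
v = -15
sqrt(v + 1/O) = sqrt(-15 + 1/2) = sqrt(-29/2) = I*sqrt(58)/2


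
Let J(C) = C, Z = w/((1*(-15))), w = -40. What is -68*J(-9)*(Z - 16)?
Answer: -8160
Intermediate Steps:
Z = 8/3 (Z = -40/(1*(-15)) = -40/(-15) = -40*(-1/15) = 8/3 ≈ 2.6667)
-68*J(-9)*(Z - 16) = -(-612)*(8/3 - 16) = -(-612)*(-40)/3 = -68*120 = -8160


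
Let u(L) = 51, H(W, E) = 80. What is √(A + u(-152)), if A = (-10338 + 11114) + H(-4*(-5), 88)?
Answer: √907 ≈ 30.116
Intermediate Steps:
A = 856 (A = (-10338 + 11114) + 80 = 776 + 80 = 856)
√(A + u(-152)) = √(856 + 51) = √907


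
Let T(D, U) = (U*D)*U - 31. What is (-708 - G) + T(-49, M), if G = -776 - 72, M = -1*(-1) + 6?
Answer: -2292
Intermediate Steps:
M = 7 (M = 1 + 6 = 7)
T(D, U) = -31 + D*U² (T(D, U) = (D*U)*U - 31 = D*U² - 31 = -31 + D*U²)
G = -848
(-708 - G) + T(-49, M) = (-708 - 1*(-848)) + (-31 - 49*7²) = (-708 + 848) + (-31 - 49*49) = 140 + (-31 - 2401) = 140 - 2432 = -2292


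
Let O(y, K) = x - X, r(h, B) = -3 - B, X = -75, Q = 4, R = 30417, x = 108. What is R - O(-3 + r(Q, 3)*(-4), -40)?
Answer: 30234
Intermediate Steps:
O(y, K) = 183 (O(y, K) = 108 - 1*(-75) = 108 + 75 = 183)
R - O(-3 + r(Q, 3)*(-4), -40) = 30417 - 1*183 = 30417 - 183 = 30234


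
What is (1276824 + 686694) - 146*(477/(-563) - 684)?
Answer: 1161753708/563 ≈ 2.0635e+6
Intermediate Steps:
(1276824 + 686694) - 146*(477/(-563) - 684) = 1963518 - 146*(477*(-1/563) - 684) = 1963518 - 146*(-477/563 - 684) = 1963518 - 146*(-385569/563) = 1963518 + 56293074/563 = 1161753708/563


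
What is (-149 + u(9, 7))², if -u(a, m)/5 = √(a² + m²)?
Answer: 25451 + 1490*√130 ≈ 42440.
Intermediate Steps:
u(a, m) = -5*√(a² + m²)
(-149 + u(9, 7))² = (-149 - 5*√(9² + 7²))² = (-149 - 5*√(81 + 49))² = (-149 - 5*√130)²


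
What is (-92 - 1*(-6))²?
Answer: 7396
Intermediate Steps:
(-92 - 1*(-6))² = (-92 + 6)² = (-86)² = 7396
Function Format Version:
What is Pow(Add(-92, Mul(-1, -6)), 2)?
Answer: 7396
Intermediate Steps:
Pow(Add(-92, Mul(-1, -6)), 2) = Pow(Add(-92, 6), 2) = Pow(-86, 2) = 7396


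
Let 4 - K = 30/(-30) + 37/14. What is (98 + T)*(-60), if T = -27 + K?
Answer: -30810/7 ≈ -4401.4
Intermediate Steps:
K = 33/14 (K = 4 - (30/(-30) + 37/14) = 4 - (30*(-1/30) + 37*(1/14)) = 4 - (-1 + 37/14) = 4 - 1*23/14 = 4 - 23/14 = 33/14 ≈ 2.3571)
T = -345/14 (T = -27 + 33/14 = -345/14 ≈ -24.643)
(98 + T)*(-60) = (98 - 345/14)*(-60) = (1027/14)*(-60) = -30810/7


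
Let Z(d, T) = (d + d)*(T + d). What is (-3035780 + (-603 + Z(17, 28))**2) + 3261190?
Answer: 1084739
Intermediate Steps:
Z(d, T) = 2*d*(T + d) (Z(d, T) = (2*d)*(T + d) = 2*d*(T + d))
(-3035780 + (-603 + Z(17, 28))**2) + 3261190 = (-3035780 + (-603 + 2*17*(28 + 17))**2) + 3261190 = (-3035780 + (-603 + 2*17*45)**2) + 3261190 = (-3035780 + (-603 + 1530)**2) + 3261190 = (-3035780 + 927**2) + 3261190 = (-3035780 + 859329) + 3261190 = -2176451 + 3261190 = 1084739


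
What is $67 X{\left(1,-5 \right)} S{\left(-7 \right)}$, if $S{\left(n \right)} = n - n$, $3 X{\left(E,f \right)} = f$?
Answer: $0$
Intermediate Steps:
$X{\left(E,f \right)} = \frac{f}{3}$
$S{\left(n \right)} = 0$
$67 X{\left(1,-5 \right)} S{\left(-7 \right)} = 67 \cdot \frac{1}{3} \left(-5\right) 0 = 67 \left(- \frac{5}{3}\right) 0 = \left(- \frac{335}{3}\right) 0 = 0$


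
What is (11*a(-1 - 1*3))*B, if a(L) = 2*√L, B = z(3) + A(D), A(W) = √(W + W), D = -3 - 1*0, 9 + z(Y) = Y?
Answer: 44*I*(-6 + I*√6) ≈ -107.78 - 264.0*I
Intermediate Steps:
z(Y) = -9 + Y
D = -3 (D = -3 + 0 = -3)
A(W) = √2*√W (A(W) = √(2*W) = √2*√W)
B = -6 + I*√6 (B = (-9 + 3) + √2*√(-3) = -6 + √2*(I*√3) = -6 + I*√6 ≈ -6.0 + 2.4495*I)
(11*a(-1 - 1*3))*B = (11*(2*√(-1 - 1*3)))*(-6 + I*√6) = (11*(2*√(-1 - 3)))*(-6 + I*√6) = (11*(2*√(-4)))*(-6 + I*√6) = (11*(2*(2*I)))*(-6 + I*√6) = (11*(4*I))*(-6 + I*√6) = (44*I)*(-6 + I*√6) = 44*I*(-6 + I*√6)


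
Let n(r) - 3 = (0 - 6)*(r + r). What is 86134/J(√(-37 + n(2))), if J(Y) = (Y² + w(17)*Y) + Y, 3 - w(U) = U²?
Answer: -43067*√58/(29*√58 + 8265*I) ≈ -1.0597 + 39.656*I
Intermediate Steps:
w(U) = 3 - U²
n(r) = 3 - 12*r (n(r) = 3 + (0 - 6)*(r + r) = 3 - 12*r)
J(Y) = Y² - 285*Y (J(Y) = (Y² + (3 - 1*17²)*Y) + Y = (Y² + (3 - 1*289)*Y) + Y = (Y² + (3 - 289)*Y) + Y = (Y² - 286*Y) + Y = Y² - 285*Y)
86134/J(√(-37 + n(2))) = 86134/((√(-37 + (3 - 12*2))*(-285 + √(-37 + (3 - 12*2))))) = 86134/((√(-37 + (3 - 24))*(-285 + √(-37 + (3 - 24))))) = 86134/((√(-37 - 21)*(-285 + √(-37 - 21)))) = 86134/((√(-58)*(-285 + √(-58)))) = 86134/(((I*√58)*(-285 + I*√58))) = 86134/((I*√58*(-285 + I*√58))) = 86134*(-I*√58/(58*(-285 + I*√58))) = -43067*I*√58/(29*(-285 + I*√58))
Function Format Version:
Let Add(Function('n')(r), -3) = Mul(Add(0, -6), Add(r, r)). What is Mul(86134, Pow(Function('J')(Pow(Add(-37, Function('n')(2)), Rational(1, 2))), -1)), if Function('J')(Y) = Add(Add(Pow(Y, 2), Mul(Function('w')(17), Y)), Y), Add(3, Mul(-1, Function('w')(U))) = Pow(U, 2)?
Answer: Mul(-43067, Pow(58, Rational(1, 2)), Pow(Add(Mul(29, Pow(58, Rational(1, 2))), Mul(8265, I)), -1)) ≈ Add(-1.0597, Mul(39.656, I))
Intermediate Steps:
Function('w')(U) = Add(3, Mul(-1, Pow(U, 2)))
Function('n')(r) = Add(3, Mul(-12, r)) (Function('n')(r) = Add(3, Mul(Add(0, -6), Add(r, r))) = Add(3, Mul(-6, Mul(2, r))) = Add(3, Mul(-12, r)))
Function('J')(Y) = Add(Pow(Y, 2), Mul(-285, Y)) (Function('J')(Y) = Add(Add(Pow(Y, 2), Mul(Add(3, Mul(-1, Pow(17, 2))), Y)), Y) = Add(Add(Pow(Y, 2), Mul(Add(3, Mul(-1, 289)), Y)), Y) = Add(Add(Pow(Y, 2), Mul(Add(3, -289), Y)), Y) = Add(Add(Pow(Y, 2), Mul(-286, Y)), Y) = Add(Pow(Y, 2), Mul(-285, Y)))
Mul(86134, Pow(Function('J')(Pow(Add(-37, Function('n')(2)), Rational(1, 2))), -1)) = Mul(86134, Pow(Mul(Pow(Add(-37, Add(3, Mul(-12, 2))), Rational(1, 2)), Add(-285, Pow(Add(-37, Add(3, Mul(-12, 2))), Rational(1, 2)))), -1)) = Mul(86134, Pow(Mul(Pow(Add(-37, Add(3, -24)), Rational(1, 2)), Add(-285, Pow(Add(-37, Add(3, -24)), Rational(1, 2)))), -1)) = Mul(86134, Pow(Mul(Pow(Add(-37, -21), Rational(1, 2)), Add(-285, Pow(Add(-37, -21), Rational(1, 2)))), -1)) = Mul(86134, Pow(Mul(Pow(-58, Rational(1, 2)), Add(-285, Pow(-58, Rational(1, 2)))), -1)) = Mul(86134, Pow(Mul(Mul(I, Pow(58, Rational(1, 2))), Add(-285, Mul(I, Pow(58, Rational(1, 2))))), -1)) = Mul(86134, Pow(Mul(I, Pow(58, Rational(1, 2)), Add(-285, Mul(I, Pow(58, Rational(1, 2))))), -1)) = Mul(86134, Mul(Rational(-1, 58), I, Pow(58, Rational(1, 2)), Pow(Add(-285, Mul(I, Pow(58, Rational(1, 2)))), -1))) = Mul(Rational(-43067, 29), I, Pow(58, Rational(1, 2)), Pow(Add(-285, Mul(I, Pow(58, Rational(1, 2)))), -1))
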